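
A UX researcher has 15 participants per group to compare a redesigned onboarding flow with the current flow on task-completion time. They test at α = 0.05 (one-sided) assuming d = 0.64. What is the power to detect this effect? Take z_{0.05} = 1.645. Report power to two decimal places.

power ≈ 0.54

For two equal groups, power = Φ(d·√(n/2) − z_{α}).
d·√(n/2) = 0.64 × √(15/2) = 0.64 × 2.739 = 1.753.
z_β = 1.753 − 1.645 = 0.108.
Power = Φ(0.108) = 0.543.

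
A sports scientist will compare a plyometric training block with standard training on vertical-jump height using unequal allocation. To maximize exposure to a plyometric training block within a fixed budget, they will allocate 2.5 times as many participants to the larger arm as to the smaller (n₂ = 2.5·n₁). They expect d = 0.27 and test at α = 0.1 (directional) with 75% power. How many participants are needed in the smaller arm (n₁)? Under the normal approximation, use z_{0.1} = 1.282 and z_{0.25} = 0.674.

n₁ = 74

With allocation ratio k = n₂/n₁ = 2.5, Var(x̄₁−x̄₂) = σ²(1/n₁ + 1/(k·n₁)) = σ²·(k+1)/(k·n₁).
So n₁ = (1 + 1/k)·((z_{α} + z_β)/d)² = 1.400 × (1.956/0.27)².
n₁ = 1.400 × 52.48 = 73.5.
Round up: n₁ = 74, giving n₂ = 2.5 × 74 = 185.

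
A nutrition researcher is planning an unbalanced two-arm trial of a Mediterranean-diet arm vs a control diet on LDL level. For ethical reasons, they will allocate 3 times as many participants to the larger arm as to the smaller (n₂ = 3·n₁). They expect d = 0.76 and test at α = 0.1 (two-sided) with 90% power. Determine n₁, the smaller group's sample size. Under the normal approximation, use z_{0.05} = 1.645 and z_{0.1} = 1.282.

n₁ = 20

With allocation ratio k = n₂/n₁ = 3, Var(x̄₁−x̄₂) = σ²(1/n₁ + 1/(k·n₁)) = σ²·(k+1)/(k·n₁).
So n₁ = (1 + 1/k)·((z_{α/2} + z_β)/d)² = 1.333 × (2.927/0.76)².
n₁ = 1.333 × 14.83 = 19.8.
Round up: n₁ = 20, giving n₂ = 3 × 20 = 60.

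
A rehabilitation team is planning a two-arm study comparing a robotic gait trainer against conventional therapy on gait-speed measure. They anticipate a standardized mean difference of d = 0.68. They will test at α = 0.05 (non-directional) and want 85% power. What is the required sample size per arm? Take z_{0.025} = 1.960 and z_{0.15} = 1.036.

For two independent groups with equal n: n = 2·((z_{α/2} + z_β) / d)².
z_{α/2} + z_β = 1.960 + 1.036 = 2.996.
n = 2 × (2.996 / 0.68)² = 2 × 4.406² = 2 × 19.41 = 38.8.
Round up to the next whole participant.

n = 39 per group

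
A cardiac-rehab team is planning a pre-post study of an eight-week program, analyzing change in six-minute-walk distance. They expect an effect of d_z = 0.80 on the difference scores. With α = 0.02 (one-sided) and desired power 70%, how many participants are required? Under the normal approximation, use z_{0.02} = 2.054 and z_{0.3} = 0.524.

For a paired (one-sample on differences) test: n = ((z_{α} + z_β) / d)².
z_{α} + z_β = 2.054 + 0.524 = 2.578.
n = (2.578 / 0.80)² = 3.222² = 10.38.
Round up.

n = 11 pairs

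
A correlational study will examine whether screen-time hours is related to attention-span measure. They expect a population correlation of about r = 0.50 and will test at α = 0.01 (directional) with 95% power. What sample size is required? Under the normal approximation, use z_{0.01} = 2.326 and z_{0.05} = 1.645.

Fisher's z: C = ½·ln((1+r)/(1−r)) = ½·ln(3.0000) = 0.5493.
n = ((z_{α} + z_β)/C)² + 3.
(2.326 + 1.645) / 0.5493 = 3.971 / 0.5493 = 7.229.
n = 7.229² + 3 = 52.26 + 3 = 55.3.
Round up.

n = 56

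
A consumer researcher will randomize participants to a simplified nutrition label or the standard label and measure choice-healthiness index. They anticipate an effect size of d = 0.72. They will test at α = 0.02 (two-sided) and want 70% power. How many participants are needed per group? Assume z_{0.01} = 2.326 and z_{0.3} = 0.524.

For two independent groups with equal n: n = 2·((z_{α/2} + z_β) / d)².
z_{α/2} + z_β = 2.326 + 0.524 = 2.850.
n = 2 × (2.850 / 0.72)² = 2 × 3.958² = 2 × 15.67 = 31.3.
Round up to the next whole participant.

n = 32 per group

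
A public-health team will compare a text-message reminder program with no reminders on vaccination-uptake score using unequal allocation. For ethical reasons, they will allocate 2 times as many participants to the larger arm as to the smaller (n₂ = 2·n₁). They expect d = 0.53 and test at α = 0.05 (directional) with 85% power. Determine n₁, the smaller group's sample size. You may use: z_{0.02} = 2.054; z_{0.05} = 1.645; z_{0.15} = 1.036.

With allocation ratio k = n₂/n₁ = 2, Var(x̄₁−x̄₂) = σ²(1/n₁ + 1/(k·n₁)) = σ²·(k+1)/(k·n₁).
So n₁ = (1 + 1/k)·((z_{α} + z_β)/d)² = 1.500 × (2.681/0.53)².
n₁ = 1.500 × 25.59 = 38.4.
Round up: n₁ = 39, giving n₂ = 2 × 39 = 78.

n₁ = 39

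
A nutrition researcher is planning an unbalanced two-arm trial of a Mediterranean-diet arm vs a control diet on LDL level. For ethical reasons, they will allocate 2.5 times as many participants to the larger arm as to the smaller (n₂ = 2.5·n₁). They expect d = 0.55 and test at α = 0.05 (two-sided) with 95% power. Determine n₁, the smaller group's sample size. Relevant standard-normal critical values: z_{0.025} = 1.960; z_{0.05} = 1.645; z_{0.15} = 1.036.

n₁ = 61

With allocation ratio k = n₂/n₁ = 2.5, Var(x̄₁−x̄₂) = σ²(1/n₁ + 1/(k·n₁)) = σ²·(k+1)/(k·n₁).
So n₁ = (1 + 1/k)·((z_{α/2} + z_β)/d)² = 1.400 × (3.605/0.55)².
n₁ = 1.400 × 42.96 = 60.1.
Round up: n₁ = 61, giving n₂ = ⌈2.5 × 61⌉ = ⌈152.5⌉ = 153.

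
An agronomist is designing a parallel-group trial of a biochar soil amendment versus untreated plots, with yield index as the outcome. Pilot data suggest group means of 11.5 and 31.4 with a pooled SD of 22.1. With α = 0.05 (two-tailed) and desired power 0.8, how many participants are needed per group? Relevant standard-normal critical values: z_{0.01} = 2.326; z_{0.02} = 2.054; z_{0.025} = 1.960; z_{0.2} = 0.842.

n = 20 per group

Cohen's d = |M₁ − M₂| / SD_pooled = |11.5 − 31.4| / 22.1 = 19.9 / 22.1 = 0.900.
For two independent groups with equal n: n = 2·((z_{α/2} + z_β) / d)².
z_{α/2} + z_β = 1.960 + 0.842 = 2.802.
n = 2 × (2.802 / 0.900)² = 2 × 3.113² = 2 × 9.69 = 19.4.
Round up to the next whole participant.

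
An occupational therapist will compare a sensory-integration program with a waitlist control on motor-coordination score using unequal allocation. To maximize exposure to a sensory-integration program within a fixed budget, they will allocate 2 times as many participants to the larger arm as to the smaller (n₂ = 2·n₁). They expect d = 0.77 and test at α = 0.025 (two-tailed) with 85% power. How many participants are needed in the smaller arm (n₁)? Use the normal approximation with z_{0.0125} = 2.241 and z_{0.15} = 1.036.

With allocation ratio k = n₂/n₁ = 2, Var(x̄₁−x̄₂) = σ²(1/n₁ + 1/(k·n₁)) = σ²·(k+1)/(k·n₁).
So n₁ = (1 + 1/k)·((z_{α/2} + z_β)/d)² = 1.500 × (3.277/0.77)².
n₁ = 1.500 × 18.11 = 27.2.
Round up: n₁ = 28, giving n₂ = 2 × 28 = 56.

n₁ = 28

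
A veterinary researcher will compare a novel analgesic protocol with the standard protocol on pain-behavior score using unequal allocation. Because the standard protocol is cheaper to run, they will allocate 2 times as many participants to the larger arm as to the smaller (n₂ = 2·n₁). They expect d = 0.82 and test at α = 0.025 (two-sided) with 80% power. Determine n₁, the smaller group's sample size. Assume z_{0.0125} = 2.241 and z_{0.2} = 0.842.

With allocation ratio k = n₂/n₁ = 2, Var(x̄₁−x̄₂) = σ²(1/n₁ + 1/(k·n₁)) = σ²·(k+1)/(k·n₁).
So n₁ = (1 + 1/k)·((z_{α/2} + z_β)/d)² = 1.500 × (3.083/0.82)².
n₁ = 1.500 × 14.14 = 21.2.
Round up: n₁ = 22, giving n₂ = 2 × 22 = 44.

n₁ = 22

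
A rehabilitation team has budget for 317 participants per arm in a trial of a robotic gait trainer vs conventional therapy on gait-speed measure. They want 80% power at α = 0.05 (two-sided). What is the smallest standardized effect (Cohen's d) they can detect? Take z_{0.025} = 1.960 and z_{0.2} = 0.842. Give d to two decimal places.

For two independent groups of n = 317 each: d_min = (z_{α/2} + z_β)·√(2/n).
z-sum = 1.960 + 0.842 = 2.802.
d_min = 2.802 × √(2/317) = 2.802 × 0.0794 = 0.223.

d_min ≈ 0.22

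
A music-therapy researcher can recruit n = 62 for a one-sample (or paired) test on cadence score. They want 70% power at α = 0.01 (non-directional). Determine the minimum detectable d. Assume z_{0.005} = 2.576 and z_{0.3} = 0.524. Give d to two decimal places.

For a single sample (or paired design) of n = 62: d_min = (z_{α/2} + z_β)/√n.
z-sum = 2.576 + 0.524 = 3.100.
d_min = 3.100 / √62 = 3.100 / 7.874 = 0.394.

d_min ≈ 0.39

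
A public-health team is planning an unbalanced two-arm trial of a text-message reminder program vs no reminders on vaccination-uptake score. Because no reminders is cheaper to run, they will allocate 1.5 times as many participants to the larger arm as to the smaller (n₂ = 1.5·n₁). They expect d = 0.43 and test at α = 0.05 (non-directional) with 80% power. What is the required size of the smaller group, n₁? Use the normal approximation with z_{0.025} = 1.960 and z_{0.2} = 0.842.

With allocation ratio k = n₂/n₁ = 1.5, Var(x̄₁−x̄₂) = σ²(1/n₁ + 1/(k·n₁)) = σ²·(k+1)/(k·n₁).
So n₁ = (1 + 1/k)·((z_{α/2} + z_β)/d)² = 1.667 × (2.802/0.43)².
n₁ = 1.667 × 42.46 = 70.8.
Round up: n₁ = 71, giving n₂ = ⌈1.5 × 71⌉ = ⌈106.5⌉ = 107.

n₁ = 71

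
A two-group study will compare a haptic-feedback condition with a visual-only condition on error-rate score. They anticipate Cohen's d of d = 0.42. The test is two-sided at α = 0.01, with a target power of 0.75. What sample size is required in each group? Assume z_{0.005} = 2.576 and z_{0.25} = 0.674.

For two independent groups with equal n: n = 2·((z_{α/2} + z_β) / d)².
z_{α/2} + z_β = 2.576 + 0.674 = 3.250.
n = 2 × (3.250 / 0.42)² = 2 × 7.738² = 2 × 59.88 = 119.8.
Round up to the next whole participant.

n = 120 per group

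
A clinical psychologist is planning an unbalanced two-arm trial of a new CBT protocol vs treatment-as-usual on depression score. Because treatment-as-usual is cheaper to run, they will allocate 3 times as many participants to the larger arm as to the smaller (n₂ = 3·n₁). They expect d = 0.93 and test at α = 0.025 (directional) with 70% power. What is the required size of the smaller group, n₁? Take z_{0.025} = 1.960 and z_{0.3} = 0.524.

With allocation ratio k = n₂/n₁ = 3, Var(x̄₁−x̄₂) = σ²(1/n₁ + 1/(k·n₁)) = σ²·(k+1)/(k·n₁).
So n₁ = (1 + 1/k)·((z_{α} + z_β)/d)² = 1.333 × (2.484/0.93)².
n₁ = 1.333 × 7.13 = 9.5.
Round up: n₁ = 10, giving n₂ = 3 × 10 = 30.

n₁ = 10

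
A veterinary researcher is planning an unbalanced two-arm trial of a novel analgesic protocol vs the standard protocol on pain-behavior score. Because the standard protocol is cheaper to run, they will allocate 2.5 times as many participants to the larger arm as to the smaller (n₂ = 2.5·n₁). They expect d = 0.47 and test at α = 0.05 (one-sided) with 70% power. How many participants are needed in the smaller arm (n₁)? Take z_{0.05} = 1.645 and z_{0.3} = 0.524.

n₁ = 30

With allocation ratio k = n₂/n₁ = 2.5, Var(x̄₁−x̄₂) = σ²(1/n₁ + 1/(k·n₁)) = σ²·(k+1)/(k·n₁).
So n₁ = (1 + 1/k)·((z_{α} + z_β)/d)² = 1.400 × (2.169/0.47)².
n₁ = 1.400 × 21.30 = 29.8.
Round up: n₁ = 30, giving n₂ = 2.5 × 30 = 75.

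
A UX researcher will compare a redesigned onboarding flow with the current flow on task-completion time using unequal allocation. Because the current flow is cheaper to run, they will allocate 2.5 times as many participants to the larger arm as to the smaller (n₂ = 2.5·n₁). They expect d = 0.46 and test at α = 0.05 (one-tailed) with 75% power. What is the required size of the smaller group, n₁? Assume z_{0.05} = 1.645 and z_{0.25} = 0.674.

n₁ = 36

With allocation ratio k = n₂/n₁ = 2.5, Var(x̄₁−x̄₂) = σ²(1/n₁ + 1/(k·n₁)) = σ²·(k+1)/(k·n₁).
So n₁ = (1 + 1/k)·((z_{α} + z_β)/d)² = 1.400 × (2.319/0.46)².
n₁ = 1.400 × 25.41 = 35.6.
Round up: n₁ = 36, giving n₂ = 2.5 × 36 = 90.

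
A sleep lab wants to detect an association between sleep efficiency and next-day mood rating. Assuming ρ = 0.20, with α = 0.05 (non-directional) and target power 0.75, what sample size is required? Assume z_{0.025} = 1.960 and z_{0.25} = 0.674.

Fisher's z: C = ½·ln((1+r)/(1−r)) = ½·ln(1.5000) = 0.2027.
n = ((z_{α/2} + z_β)/C)² + 3.
(1.960 + 0.674) / 0.2027 = 2.634 / 0.2027 = 12.995.
n = 12.995² + 3 = 168.86 + 3 = 171.9.
Round up.

n = 172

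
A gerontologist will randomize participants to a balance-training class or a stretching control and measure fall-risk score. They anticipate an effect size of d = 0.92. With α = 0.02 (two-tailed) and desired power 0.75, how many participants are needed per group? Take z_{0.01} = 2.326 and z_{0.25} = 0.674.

For two independent groups with equal n: n = 2·((z_{α/2} + z_β) / d)².
z_{α/2} + z_β = 2.326 + 0.674 = 3.000.
n = 2 × (3.000 / 0.92)² = 2 × 3.261² = 2 × 10.63 = 21.3.
Round up to the next whole participant.

n = 22 per group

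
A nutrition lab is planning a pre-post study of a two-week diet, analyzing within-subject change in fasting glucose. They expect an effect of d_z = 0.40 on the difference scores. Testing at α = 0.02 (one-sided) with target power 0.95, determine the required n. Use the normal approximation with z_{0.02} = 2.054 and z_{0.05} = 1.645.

For a paired (one-sample on differences) test: n = ((z_{α} + z_β) / d)².
z_{α} + z_β = 2.054 + 1.645 = 3.699.
n = (3.699 / 0.40)² = 9.247² = 85.52.
Round up.

n = 86 pairs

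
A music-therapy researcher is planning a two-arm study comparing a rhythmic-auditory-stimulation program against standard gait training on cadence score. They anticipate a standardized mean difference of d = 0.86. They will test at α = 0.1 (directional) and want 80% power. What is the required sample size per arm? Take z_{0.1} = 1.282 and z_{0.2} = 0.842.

For two independent groups with equal n: n = 2·((z_{α} + z_β) / d)².
z_{α} + z_β = 1.282 + 0.842 = 2.124.
n = 2 × (2.124 / 0.86)² = 2 × 2.470² = 2 × 6.10 = 12.2.
Round up to the next whole participant.

n = 13 per group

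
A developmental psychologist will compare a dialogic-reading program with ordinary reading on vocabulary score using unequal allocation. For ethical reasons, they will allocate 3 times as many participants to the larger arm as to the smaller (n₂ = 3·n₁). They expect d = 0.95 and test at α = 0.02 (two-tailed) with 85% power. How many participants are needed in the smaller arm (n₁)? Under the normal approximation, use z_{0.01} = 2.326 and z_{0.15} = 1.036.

With allocation ratio k = n₂/n₁ = 3, Var(x̄₁−x̄₂) = σ²(1/n₁ + 1/(k·n₁)) = σ²·(k+1)/(k·n₁).
So n₁ = (1 + 1/k)·((z_{α/2} + z_β)/d)² = 1.333 × (3.362/0.95)².
n₁ = 1.333 × 12.52 = 16.7.
Round up: n₁ = 17, giving n₂ = 3 × 17 = 51.

n₁ = 17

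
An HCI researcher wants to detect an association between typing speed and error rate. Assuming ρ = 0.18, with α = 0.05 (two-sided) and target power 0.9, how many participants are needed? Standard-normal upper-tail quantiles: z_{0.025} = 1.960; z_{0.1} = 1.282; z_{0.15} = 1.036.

Fisher's z: C = ½·ln((1+r)/(1−r)) = ½·ln(1.4390) = 0.1820.
n = ((z_{α/2} + z_β)/C)² + 3.
(1.960 + 1.282) / 0.1820 = 3.242 / 0.1820 = 17.813.
n = 17.813² + 3 = 317.31 + 3 = 320.3.
Round up.

n = 321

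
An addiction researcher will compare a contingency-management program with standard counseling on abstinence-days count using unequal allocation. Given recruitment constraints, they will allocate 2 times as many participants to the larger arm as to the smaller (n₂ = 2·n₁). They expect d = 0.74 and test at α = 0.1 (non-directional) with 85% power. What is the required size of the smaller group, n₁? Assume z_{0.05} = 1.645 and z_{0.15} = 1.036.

With allocation ratio k = n₂/n₁ = 2, Var(x̄₁−x̄₂) = σ²(1/n₁ + 1/(k·n₁)) = σ²·(k+1)/(k·n₁).
So n₁ = (1 + 1/k)·((z_{α/2} + z_β)/d)² = 1.500 × (2.681/0.74)².
n₁ = 1.500 × 13.13 = 19.7.
Round up: n₁ = 20, giving n₂ = 2 × 20 = 40.

n₁ = 20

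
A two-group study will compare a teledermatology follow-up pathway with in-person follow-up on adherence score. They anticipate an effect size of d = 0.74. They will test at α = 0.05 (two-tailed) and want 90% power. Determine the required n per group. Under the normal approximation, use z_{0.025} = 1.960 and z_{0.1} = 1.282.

For two independent groups with equal n: n = 2·((z_{α/2} + z_β) / d)².
z_{α/2} + z_β = 1.960 + 1.282 = 3.242.
n = 2 × (3.242 / 0.74)² = 2 × 4.381² = 2 × 19.19 = 38.4.
Round up to the next whole participant.

n = 39 per group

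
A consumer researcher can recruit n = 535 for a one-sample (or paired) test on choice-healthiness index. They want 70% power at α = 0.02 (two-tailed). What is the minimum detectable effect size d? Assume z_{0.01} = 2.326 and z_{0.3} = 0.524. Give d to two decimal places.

For a single sample (or paired design) of n = 535: d_min = (z_{α/2} + z_β)/√n.
z-sum = 2.326 + 0.524 = 2.850.
d_min = 2.850 / √535 = 2.850 / 23.130 = 0.123.

d_min ≈ 0.12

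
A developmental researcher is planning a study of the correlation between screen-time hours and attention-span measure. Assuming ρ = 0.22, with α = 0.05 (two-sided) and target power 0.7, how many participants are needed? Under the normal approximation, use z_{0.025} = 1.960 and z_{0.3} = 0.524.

n = 127

Fisher's z: C = ½·ln((1+r)/(1−r)) = ½·ln(1.5641) = 0.2237.
n = ((z_{α/2} + z_β)/C)² + 3.
(1.960 + 0.524) / 0.2237 = 2.484 / 0.2237 = 11.104.
n = 11.104² + 3 = 123.30 + 3 = 126.3.
Round up.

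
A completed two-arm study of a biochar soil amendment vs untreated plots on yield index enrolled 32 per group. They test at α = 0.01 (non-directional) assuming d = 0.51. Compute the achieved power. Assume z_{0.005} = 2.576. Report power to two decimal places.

power ≈ 0.30

For two equal groups, power = Φ(d·√(n/2) − z_{α/2}).
d·√(n/2) = 0.51 × √(32/2) = 0.51 × 4.000 = 2.040.
z_β = 2.040 − 2.576 = -0.536.
Power = Φ(-0.536) = 0.296.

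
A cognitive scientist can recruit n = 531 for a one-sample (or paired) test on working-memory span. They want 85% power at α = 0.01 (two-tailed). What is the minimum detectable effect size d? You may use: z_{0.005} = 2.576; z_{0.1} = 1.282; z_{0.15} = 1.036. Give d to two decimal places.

For a single sample (or paired design) of n = 531: d_min = (z_{α/2} + z_β)/√n.
z-sum = 2.576 + 1.036 = 3.612.
d_min = 3.612 / √531 = 3.612 / 23.043 = 0.157.

d_min ≈ 0.16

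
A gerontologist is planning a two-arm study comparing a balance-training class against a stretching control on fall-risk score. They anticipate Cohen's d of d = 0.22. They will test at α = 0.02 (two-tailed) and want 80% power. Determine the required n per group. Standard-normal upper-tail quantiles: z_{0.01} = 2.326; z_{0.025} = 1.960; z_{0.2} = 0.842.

For two independent groups with equal n: n = 2·((z_{α/2} + z_β) / d)².
z_{α/2} + z_β = 2.326 + 0.842 = 3.168.
n = 2 × (3.168 / 0.22)² = 2 × 14.400² = 2 × 207.36 = 414.7.
Round up to the next whole participant.

n = 415 per group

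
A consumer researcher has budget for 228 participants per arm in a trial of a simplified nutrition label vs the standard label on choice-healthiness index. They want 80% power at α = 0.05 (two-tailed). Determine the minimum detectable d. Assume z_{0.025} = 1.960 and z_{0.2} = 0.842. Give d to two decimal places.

d_min ≈ 0.26

For two independent groups of n = 228 each: d_min = (z_{α/2} + z_β)·√(2/n).
z-sum = 1.960 + 0.842 = 2.802.
d_min = 2.802 × √(2/228) = 2.802 × 0.0937 = 0.262.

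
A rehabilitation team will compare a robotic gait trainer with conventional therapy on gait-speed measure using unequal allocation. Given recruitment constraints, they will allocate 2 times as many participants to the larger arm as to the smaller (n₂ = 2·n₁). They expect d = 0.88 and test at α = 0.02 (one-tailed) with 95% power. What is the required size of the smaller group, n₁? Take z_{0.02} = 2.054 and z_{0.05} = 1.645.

n₁ = 27

With allocation ratio k = n₂/n₁ = 2, Var(x̄₁−x̄₂) = σ²(1/n₁ + 1/(k·n₁)) = σ²·(k+1)/(k·n₁).
So n₁ = (1 + 1/k)·((z_{α} + z_β)/d)² = 1.500 × (3.699/0.88)².
n₁ = 1.500 × 17.67 = 26.5.
Round up: n₁ = 27, giving n₂ = 2 × 27 = 54.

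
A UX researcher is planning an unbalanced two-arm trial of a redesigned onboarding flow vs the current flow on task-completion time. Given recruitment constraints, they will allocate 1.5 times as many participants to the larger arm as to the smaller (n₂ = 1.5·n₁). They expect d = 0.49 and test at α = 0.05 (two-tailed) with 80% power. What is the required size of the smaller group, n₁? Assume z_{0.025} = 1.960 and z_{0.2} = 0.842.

n₁ = 55

With allocation ratio k = n₂/n₁ = 1.5, Var(x̄₁−x̄₂) = σ²(1/n₁ + 1/(k·n₁)) = σ²·(k+1)/(k·n₁).
So n₁ = (1 + 1/k)·((z_{α/2} + z_β)/d)² = 1.667 × (2.802/0.49)².
n₁ = 1.667 × 32.70 = 54.5.
Round up: n₁ = 55, giving n₂ = ⌈1.5 × 55⌉ = ⌈82.5⌉ = 83.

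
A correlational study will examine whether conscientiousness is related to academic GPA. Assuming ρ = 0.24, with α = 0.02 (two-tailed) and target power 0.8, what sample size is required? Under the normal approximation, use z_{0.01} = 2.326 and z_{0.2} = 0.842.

n = 171

Fisher's z: C = ½·ln((1+r)/(1−r)) = ½·ln(1.6316) = 0.2448.
n = ((z_{α/2} + z_β)/C)² + 3.
(2.326 + 0.842) / 0.2448 = 3.168 / 0.2448 = 12.941.
n = 12.941² + 3 = 167.47 + 3 = 170.5.
Round up.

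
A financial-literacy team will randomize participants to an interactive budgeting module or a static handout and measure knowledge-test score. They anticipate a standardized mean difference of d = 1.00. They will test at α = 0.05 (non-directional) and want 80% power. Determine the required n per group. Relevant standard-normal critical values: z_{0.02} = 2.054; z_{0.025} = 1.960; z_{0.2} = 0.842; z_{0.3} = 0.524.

n = 16 per group

For two independent groups with equal n: n = 2·((z_{α/2} + z_β) / d)².
z_{α/2} + z_β = 1.960 + 0.842 = 2.802.
n = 2 × (2.802 / 1.00)² = 2 × 2.802² = 2 × 7.85 = 15.7.
Round up to the next whole participant.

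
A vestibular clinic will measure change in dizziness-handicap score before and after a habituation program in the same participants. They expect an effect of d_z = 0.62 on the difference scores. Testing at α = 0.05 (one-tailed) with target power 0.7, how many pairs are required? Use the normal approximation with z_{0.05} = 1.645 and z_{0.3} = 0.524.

For a paired (one-sample on differences) test: n = ((z_{α} + z_β) / d)².
z_{α} + z_β = 1.645 + 0.524 = 2.169.
n = (2.169 / 0.62)² = 3.498² = 12.24.
Round up.

n = 13 pairs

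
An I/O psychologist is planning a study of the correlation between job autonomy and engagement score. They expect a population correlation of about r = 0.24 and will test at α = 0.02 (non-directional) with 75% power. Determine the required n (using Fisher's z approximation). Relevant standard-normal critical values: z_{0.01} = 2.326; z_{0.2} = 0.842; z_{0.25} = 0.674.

n = 154

Fisher's z: C = ½·ln((1+r)/(1−r)) = ½·ln(1.6316) = 0.2448.
n = ((z_{α/2} + z_β)/C)² + 3.
(2.326 + 0.674) / 0.2448 = 3.000 / 0.2448 = 12.255.
n = 12.255² + 3 = 150.18 + 3 = 153.2.
Round up.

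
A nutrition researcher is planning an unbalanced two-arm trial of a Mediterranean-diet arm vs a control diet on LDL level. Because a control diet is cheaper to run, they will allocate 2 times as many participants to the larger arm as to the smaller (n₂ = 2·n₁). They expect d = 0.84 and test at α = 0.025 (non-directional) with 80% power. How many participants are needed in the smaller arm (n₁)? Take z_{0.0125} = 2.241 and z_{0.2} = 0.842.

With allocation ratio k = n₂/n₁ = 2, Var(x̄₁−x̄₂) = σ²(1/n₁ + 1/(k·n₁)) = σ²·(k+1)/(k·n₁).
So n₁ = (1 + 1/k)·((z_{α/2} + z_β)/d)² = 1.500 × (3.083/0.84)².
n₁ = 1.500 × 13.47 = 20.2.
Round up: n₁ = 21, giving n₂ = 2 × 21 = 42.

n₁ = 21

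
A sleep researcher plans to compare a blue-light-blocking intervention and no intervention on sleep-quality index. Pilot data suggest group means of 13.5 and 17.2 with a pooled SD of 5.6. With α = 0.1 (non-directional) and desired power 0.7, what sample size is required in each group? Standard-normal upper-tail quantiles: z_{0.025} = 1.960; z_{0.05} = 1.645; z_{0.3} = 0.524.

Cohen's d = |M₁ − M₂| / SD_pooled = |13.5 − 17.2| / 5.6 = 3.7 / 5.6 = 0.661.
For two independent groups with equal n: n = 2·((z_{α/2} + z_β) / d)².
z_{α/2} + z_β = 1.645 + 0.524 = 2.169.
n = 2 × (2.169 / 0.661)² = 2 × 3.281² = 2 × 10.77 = 21.5.
Round up to the next whole participant.

n = 22 per group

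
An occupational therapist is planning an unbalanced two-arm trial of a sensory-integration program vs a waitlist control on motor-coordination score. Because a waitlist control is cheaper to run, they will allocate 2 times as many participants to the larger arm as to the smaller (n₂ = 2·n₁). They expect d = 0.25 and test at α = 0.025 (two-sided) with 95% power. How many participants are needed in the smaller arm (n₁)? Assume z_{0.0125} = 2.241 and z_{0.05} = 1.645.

n₁ = 363

With allocation ratio k = n₂/n₁ = 2, Var(x̄₁−x̄₂) = σ²(1/n₁ + 1/(k·n₁)) = σ²·(k+1)/(k·n₁).
So n₁ = (1 + 1/k)·((z_{α/2} + z_β)/d)² = 1.500 × (3.886/0.25)².
n₁ = 1.500 × 241.62 = 362.4.
Round up: n₁ = 363, giving n₂ = 2 × 363 = 726.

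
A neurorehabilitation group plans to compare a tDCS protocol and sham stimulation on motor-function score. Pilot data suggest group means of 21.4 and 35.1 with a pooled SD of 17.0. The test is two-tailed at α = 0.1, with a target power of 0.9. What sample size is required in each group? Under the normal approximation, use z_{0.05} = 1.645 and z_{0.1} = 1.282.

n = 27 per group

Cohen's d = |M₁ − M₂| / SD_pooled = |21.4 − 35.1| / 17.0 = 13.7 / 17.0 = 0.806.
For two independent groups with equal n: n = 2·((z_{α/2} + z_β) / d)².
z_{α/2} + z_β = 1.645 + 1.282 = 2.927.
n = 2 × (2.927 / 0.806)² = 2 × 3.632² = 2 × 13.19 = 26.4.
Round up to the next whole participant.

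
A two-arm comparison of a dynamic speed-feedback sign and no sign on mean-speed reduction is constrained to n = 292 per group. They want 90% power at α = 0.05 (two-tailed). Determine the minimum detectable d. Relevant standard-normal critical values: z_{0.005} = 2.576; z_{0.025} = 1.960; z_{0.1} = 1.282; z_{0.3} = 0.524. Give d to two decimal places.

For two independent groups of n = 292 each: d_min = (z_{α/2} + z_β)·√(2/n).
z-sum = 1.960 + 1.282 = 3.242.
d_min = 3.242 × √(2/292) = 3.242 × 0.0828 = 0.268.

d_min ≈ 0.27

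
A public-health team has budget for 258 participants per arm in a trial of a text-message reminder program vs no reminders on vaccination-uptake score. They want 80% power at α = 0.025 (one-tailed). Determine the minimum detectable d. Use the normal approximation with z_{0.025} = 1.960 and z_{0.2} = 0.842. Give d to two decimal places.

For two independent groups of n = 258 each: d_min = (z_{α} + z_β)·√(2/n).
z-sum = 1.960 + 0.842 = 2.802.
d_min = 2.802 × √(2/258) = 2.802 × 0.0880 = 0.247.

d_min ≈ 0.25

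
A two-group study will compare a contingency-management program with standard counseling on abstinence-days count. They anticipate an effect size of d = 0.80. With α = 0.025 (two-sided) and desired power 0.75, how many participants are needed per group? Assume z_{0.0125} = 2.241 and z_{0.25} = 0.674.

n = 27 per group

For two independent groups with equal n: n = 2·((z_{α/2} + z_β) / d)².
z_{α/2} + z_β = 2.241 + 0.674 = 2.915.
n = 2 × (2.915 / 0.80)² = 2 × 3.644² = 2 × 13.28 = 26.6.
Round up to the next whole participant.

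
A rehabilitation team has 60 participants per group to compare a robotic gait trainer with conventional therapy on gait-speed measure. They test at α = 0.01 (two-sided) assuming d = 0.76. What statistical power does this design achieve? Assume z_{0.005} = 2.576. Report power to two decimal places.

power ≈ 0.94

For two equal groups, power = Φ(d·√(n/2) − z_{α/2}).
d·√(n/2) = 0.76 × √(60/2) = 0.76 × 5.477 = 4.163.
z_β = 4.163 − 2.576 = 1.587.
Power = Φ(1.587) = 0.944.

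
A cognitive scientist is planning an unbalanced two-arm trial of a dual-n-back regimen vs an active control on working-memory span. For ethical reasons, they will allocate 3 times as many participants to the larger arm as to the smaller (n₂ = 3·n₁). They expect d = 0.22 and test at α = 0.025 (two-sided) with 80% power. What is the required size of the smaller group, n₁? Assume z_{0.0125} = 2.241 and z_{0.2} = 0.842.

With allocation ratio k = n₂/n₁ = 3, Var(x̄₁−x̄₂) = σ²(1/n₁ + 1/(k·n₁)) = σ²·(k+1)/(k·n₁).
So n₁ = (1 + 1/k)·((z_{α/2} + z_β)/d)² = 1.333 × (3.083/0.22)².
n₁ = 1.333 × 196.38 = 261.8.
Round up: n₁ = 262, giving n₂ = 3 × 262 = 786.

n₁ = 262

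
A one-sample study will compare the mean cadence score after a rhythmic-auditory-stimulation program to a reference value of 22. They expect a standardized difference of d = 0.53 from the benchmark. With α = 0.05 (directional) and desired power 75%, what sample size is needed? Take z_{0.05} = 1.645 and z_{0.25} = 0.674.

n = 20

For a one-sample test: n = ((z_{α} + z_β) / d)².
z_{α} + z_β = 1.645 + 0.674 = 2.319.
n = (2.319 / 0.53)² = 4.375² = 19.14.
Round up.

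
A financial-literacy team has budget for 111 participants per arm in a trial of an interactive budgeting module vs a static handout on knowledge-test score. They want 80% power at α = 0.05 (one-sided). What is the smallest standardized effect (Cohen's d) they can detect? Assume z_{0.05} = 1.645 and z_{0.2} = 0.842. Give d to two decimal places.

For two independent groups of n = 111 each: d_min = (z_{α} + z_β)·√(2/n).
z-sum = 1.645 + 0.842 = 2.487.
d_min = 2.487 × √(2/111) = 2.487 × 0.1342 = 0.334.

d_min ≈ 0.33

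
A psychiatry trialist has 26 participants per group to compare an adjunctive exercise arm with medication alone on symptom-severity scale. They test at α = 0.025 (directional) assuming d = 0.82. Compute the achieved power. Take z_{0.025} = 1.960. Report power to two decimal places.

power ≈ 0.84

For two equal groups, power = Φ(d·√(n/2) − z_{α}).
d·√(n/2) = 0.82 × √(26/2) = 0.82 × 3.606 = 2.957.
z_β = 2.957 − 1.960 = 0.997.
Power = Φ(0.997) = 0.841.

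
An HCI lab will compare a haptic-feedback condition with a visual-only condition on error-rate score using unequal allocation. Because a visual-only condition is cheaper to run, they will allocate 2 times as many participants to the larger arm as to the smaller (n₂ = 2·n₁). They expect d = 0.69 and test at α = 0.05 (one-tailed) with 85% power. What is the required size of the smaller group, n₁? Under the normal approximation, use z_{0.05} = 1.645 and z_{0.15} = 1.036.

n₁ = 23

With allocation ratio k = n₂/n₁ = 2, Var(x̄₁−x̄₂) = σ²(1/n₁ + 1/(k·n₁)) = σ²·(k+1)/(k·n₁).
So n₁ = (1 + 1/k)·((z_{α} + z_β)/d)² = 1.500 × (2.681/0.69)².
n₁ = 1.500 × 15.10 = 22.6.
Round up: n₁ = 23, giving n₂ = 2 × 23 = 46.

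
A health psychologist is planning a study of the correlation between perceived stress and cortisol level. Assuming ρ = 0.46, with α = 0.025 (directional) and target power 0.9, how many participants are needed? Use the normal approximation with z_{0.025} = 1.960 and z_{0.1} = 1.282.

Fisher's z: C = ½·ln((1+r)/(1−r)) = ½·ln(2.7037) = 0.4973.
n = ((z_{α} + z_β)/C)² + 3.
(1.960 + 1.282) / 0.4973 = 3.242 / 0.4973 = 6.519.
n = 6.519² + 3 = 42.50 + 3 = 45.5.
Round up.

n = 46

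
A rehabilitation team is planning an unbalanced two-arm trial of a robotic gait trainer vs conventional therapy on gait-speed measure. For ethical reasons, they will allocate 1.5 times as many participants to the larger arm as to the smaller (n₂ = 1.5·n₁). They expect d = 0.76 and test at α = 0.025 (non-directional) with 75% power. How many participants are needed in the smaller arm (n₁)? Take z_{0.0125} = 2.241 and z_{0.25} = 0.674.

With allocation ratio k = n₂/n₁ = 1.5, Var(x̄₁−x̄₂) = σ²(1/n₁ + 1/(k·n₁)) = σ²·(k+1)/(k·n₁).
So n₁ = (1 + 1/k)·((z_{α/2} + z_β)/d)² = 1.667 × (2.915/0.76)².
n₁ = 1.667 × 14.71 = 24.5.
Round up: n₁ = 25, giving n₂ = ⌈1.5 × 25⌉ = ⌈37.5⌉ = 38.

n₁ = 25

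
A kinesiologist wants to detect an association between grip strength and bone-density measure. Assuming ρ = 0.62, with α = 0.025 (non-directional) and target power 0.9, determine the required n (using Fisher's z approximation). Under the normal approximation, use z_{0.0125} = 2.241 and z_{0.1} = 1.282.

Fisher's z: C = ½·ln((1+r)/(1−r)) = ½·ln(4.2632) = 0.7250.
n = ((z_{α/2} + z_β)/C)² + 3.
(2.241 + 1.282) / 0.7250 = 3.523 / 0.7250 = 4.859.
n = 4.859² + 3 = 23.61 + 3 = 26.6.
Round up.

n = 27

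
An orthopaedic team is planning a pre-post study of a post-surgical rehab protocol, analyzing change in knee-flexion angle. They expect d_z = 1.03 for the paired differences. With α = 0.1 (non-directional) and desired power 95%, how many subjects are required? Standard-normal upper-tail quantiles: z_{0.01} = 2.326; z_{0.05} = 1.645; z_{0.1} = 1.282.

For a paired (one-sample on differences) test: n = ((z_{α/2} + z_β) / d)².
z_{α/2} + z_β = 1.645 + 1.645 = 3.290.
n = (3.290 / 1.03)² = 3.194² = 10.20.
Round up.

n = 11 pairs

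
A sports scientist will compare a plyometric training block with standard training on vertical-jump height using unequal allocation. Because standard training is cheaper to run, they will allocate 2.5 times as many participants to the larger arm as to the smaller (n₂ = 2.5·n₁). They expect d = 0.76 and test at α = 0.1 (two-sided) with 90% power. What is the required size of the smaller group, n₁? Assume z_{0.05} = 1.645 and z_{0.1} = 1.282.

n₁ = 21

With allocation ratio k = n₂/n₁ = 2.5, Var(x̄₁−x̄₂) = σ²(1/n₁ + 1/(k·n₁)) = σ²·(k+1)/(k·n₁).
So n₁ = (1 + 1/k)·((z_{α/2} + z_β)/d)² = 1.400 × (2.927/0.76)².
n₁ = 1.400 × 14.83 = 20.8.
Round up: n₁ = 21, giving n₂ = ⌈2.5 × 21⌉ = ⌈52.5⌉ = 53.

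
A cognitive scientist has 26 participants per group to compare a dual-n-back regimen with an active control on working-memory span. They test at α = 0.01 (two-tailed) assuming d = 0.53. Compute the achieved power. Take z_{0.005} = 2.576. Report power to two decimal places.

power ≈ 0.25

For two equal groups, power = Φ(d·√(n/2) − z_{α/2}).
d·√(n/2) = 0.53 × √(26/2) = 0.53 × 3.606 = 1.911.
z_β = 1.911 − 2.576 = -0.665.
Power = Φ(-0.665) = 0.253.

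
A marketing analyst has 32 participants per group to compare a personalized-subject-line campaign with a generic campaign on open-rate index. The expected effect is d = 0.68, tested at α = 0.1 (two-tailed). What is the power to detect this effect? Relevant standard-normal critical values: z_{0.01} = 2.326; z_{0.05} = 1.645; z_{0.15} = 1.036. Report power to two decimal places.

For two equal groups, power = Φ(d·√(n/2) − z_{α/2}).
d·√(n/2) = 0.68 × √(32/2) = 0.68 × 4.000 = 2.720.
z_β = 2.720 − 1.645 = 1.075.
Power = Φ(1.075) = 0.859.

power ≈ 0.86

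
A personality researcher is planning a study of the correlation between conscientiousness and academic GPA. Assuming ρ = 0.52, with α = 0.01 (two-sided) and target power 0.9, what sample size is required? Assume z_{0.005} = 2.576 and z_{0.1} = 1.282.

Fisher's z: C = ½·ln((1+r)/(1−r)) = ½·ln(3.1667) = 0.5763.
n = ((z_{α/2} + z_β)/C)² + 3.
(2.576 + 1.282) / 0.5763 = 3.858 / 0.5763 = 6.694.
n = 6.694² + 3 = 44.82 + 3 = 47.8.
Round up.

n = 48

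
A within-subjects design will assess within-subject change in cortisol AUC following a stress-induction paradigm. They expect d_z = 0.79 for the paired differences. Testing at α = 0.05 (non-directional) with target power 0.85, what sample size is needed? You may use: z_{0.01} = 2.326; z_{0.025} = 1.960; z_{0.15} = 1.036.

For a paired (one-sample on differences) test: n = ((z_{α/2} + z_β) / d)².
z_{α/2} + z_β = 1.960 + 1.036 = 2.996.
n = (2.996 / 0.79)² = 3.792² = 14.38.
Round up.

n = 15 pairs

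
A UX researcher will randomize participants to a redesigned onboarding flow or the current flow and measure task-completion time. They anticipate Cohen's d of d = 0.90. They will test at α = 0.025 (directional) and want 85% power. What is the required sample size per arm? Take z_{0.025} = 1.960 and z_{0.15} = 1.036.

For two independent groups with equal n: n = 2·((z_{α} + z_β) / d)².
z_{α} + z_β = 1.960 + 1.036 = 2.996.
n = 2 × (2.996 / 0.90)² = 2 × 3.329² = 2 × 11.08 = 22.2.
Round up to the next whole participant.

n = 23 per group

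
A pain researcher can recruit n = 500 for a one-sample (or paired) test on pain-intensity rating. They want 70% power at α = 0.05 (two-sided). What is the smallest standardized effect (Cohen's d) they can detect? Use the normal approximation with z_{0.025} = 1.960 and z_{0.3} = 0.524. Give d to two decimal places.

For a single sample (or paired design) of n = 500: d_min = (z_{α/2} + z_β)/√n.
z-sum = 1.960 + 0.524 = 2.484.
d_min = 2.484 / √500 = 2.484 / 22.361 = 0.111.

d_min ≈ 0.11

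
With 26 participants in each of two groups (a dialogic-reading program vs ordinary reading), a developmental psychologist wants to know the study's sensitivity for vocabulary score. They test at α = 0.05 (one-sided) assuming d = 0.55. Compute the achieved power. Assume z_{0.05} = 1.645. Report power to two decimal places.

For two equal groups, power = Φ(d·√(n/2) − z_{α}).
d·√(n/2) = 0.55 × √(26/2) = 0.55 × 3.606 = 1.983.
z_β = 1.983 − 1.645 = 0.338.
Power = Φ(0.338) = 0.632.

power ≈ 0.63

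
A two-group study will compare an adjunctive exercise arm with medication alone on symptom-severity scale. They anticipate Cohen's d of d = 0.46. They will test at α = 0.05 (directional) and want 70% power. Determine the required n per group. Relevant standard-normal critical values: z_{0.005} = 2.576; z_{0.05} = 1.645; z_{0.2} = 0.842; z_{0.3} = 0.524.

For two independent groups with equal n: n = 2·((z_{α} + z_β) / d)².
z_{α} + z_β = 1.645 + 0.524 = 2.169.
n = 2 × (2.169 / 0.46)² = 2 × 4.715² = 2 × 22.23 = 44.5.
Round up to the next whole participant.

n = 45 per group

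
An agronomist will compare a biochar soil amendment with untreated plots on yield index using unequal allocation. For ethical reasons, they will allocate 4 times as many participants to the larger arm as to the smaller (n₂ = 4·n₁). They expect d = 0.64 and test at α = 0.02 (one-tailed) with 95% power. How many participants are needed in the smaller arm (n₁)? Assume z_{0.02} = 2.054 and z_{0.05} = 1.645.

n₁ = 42

With allocation ratio k = n₂/n₁ = 4, Var(x̄₁−x̄₂) = σ²(1/n₁ + 1/(k·n₁)) = σ²·(k+1)/(k·n₁).
So n₁ = (1 + 1/k)·((z_{α} + z_β)/d)² = 1.250 × (3.699/0.64)².
n₁ = 1.250 × 33.40 = 41.8.
Round up: n₁ = 42, giving n₂ = 4 × 42 = 168.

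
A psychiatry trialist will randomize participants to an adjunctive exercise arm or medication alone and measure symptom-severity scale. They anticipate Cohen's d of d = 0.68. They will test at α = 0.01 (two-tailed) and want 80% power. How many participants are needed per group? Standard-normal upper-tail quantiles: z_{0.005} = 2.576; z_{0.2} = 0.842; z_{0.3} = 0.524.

For two independent groups with equal n: n = 2·((z_{α/2} + z_β) / d)².
z_{α/2} + z_β = 2.576 + 0.842 = 3.418.
n = 2 × (3.418 / 0.68)² = 2 × 5.026² = 2 × 25.27 = 50.5.
Round up to the next whole participant.

n = 51 per group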